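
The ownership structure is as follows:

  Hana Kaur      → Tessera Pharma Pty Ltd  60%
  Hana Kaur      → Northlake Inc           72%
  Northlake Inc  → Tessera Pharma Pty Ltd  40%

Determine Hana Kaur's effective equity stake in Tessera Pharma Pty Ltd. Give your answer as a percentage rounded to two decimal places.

88.80%

Hana reaches Tessera along 2 paths.
Via Northlake: 72% × 40% = 28.8%.
Direct stake: 60% = 60%.
Total: 28.8% + 60% = 88.8%.
Rounded: 88.80%.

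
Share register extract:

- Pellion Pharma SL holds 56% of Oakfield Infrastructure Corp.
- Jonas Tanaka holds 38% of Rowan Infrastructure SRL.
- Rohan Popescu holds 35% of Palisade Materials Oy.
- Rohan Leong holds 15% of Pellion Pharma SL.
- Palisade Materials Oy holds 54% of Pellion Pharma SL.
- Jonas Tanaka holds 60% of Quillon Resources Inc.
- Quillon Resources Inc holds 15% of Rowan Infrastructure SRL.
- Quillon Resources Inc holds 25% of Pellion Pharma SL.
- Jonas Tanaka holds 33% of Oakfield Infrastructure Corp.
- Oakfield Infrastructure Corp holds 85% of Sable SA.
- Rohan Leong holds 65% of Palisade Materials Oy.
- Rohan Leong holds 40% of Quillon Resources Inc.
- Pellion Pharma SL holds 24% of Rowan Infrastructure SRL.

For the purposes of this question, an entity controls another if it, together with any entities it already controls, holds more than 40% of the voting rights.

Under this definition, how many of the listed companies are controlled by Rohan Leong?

4

Rohan Leong holds 65% of Palisade, so Rohan Leong controls Palisade.
Rohan Leong and Palisade together hold 15% + 54% = 69% of Pellion, so Rohan Leong controls Pellion.
Pellion holds 56% of Oakfield, so Rohan Leong controls Oakfield.
Oakfield holds 85% of Sable, so Rohan Leong controls Sable.
No other company's threshold is met.
Rohan Leong controls 4 companies.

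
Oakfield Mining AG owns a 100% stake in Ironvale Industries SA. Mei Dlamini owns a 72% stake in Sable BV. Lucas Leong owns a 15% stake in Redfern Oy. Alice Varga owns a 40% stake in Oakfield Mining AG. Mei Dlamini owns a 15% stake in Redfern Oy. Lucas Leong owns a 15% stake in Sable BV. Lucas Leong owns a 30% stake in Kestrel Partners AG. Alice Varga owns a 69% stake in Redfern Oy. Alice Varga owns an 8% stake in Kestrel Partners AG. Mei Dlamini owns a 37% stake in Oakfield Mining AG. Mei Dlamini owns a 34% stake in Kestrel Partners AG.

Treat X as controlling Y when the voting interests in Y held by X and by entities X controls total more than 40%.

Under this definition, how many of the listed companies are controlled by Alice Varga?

Alice holds 69% of Redfern, so Alice controls Redfern.
No other company's threshold is met.
Alice controls 1 company.

1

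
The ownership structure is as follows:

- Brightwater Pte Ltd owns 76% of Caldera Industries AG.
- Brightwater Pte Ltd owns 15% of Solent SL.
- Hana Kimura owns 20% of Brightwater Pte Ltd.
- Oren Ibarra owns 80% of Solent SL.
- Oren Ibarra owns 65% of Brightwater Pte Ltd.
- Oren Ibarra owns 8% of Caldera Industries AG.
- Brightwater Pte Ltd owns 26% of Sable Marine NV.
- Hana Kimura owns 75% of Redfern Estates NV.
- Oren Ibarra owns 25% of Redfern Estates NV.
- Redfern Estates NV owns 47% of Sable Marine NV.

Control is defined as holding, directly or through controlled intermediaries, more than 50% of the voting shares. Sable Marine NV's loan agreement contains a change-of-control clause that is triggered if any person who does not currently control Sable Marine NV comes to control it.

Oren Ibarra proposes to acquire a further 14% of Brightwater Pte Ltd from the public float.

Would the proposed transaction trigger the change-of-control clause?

No

The purchase changes only Oren's holdings, so Oren is the only person who could newly come to control Sable.
Oren holds 65% of Brightwater, so Oren controls Brightwater.
Oren and Brightwater together hold 8% + 76% = 84% of Caldera, so Oren controls Caldera.
Oren and Brightwater together hold 80% + 15% = 95% of Solent, so Oren controls Solent.
In Sable, Oren's side holds only 26%, not > 50%.
So before the transaction, Oren does not control Sable.
After the purchase, Oren's direct stake in Brightwater rises to 65% + 14% = 79%.
Oren holds 79% of Brightwater, so Oren controls Brightwater.
After the transaction, Oren's side holds 26% of Sable, not > 50%, so Oren still does not control Sable.
No new person acquires control, so the clause is not triggered.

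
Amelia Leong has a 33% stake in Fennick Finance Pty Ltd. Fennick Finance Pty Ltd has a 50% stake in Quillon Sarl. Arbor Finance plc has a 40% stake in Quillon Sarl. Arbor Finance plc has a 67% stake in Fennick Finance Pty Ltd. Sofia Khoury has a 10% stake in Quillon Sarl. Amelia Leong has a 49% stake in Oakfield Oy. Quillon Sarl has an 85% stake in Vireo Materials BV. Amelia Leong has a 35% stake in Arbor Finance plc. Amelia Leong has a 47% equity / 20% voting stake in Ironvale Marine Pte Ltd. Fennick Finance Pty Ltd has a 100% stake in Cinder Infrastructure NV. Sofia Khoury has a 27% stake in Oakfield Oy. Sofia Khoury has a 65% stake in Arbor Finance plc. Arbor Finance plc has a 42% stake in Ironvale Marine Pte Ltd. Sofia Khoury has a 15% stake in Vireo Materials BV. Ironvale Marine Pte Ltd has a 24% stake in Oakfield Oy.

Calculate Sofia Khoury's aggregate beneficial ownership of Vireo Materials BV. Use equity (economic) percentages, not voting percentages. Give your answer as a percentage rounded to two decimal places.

64.11%

Sofia reaches Vireo along 4 paths.
Direct stake: 15% = 15%.
Via Arbor → Fennick → Quillon: 65% × 67% × 50% × 85% = 18.50875%.
Via Quillon: 10% × 85% = 8.5%.
Via Arbor → Quillon: 65% × 40% × 85% = 22.1%.
Total: 15% + 18.50875% + 8.5% + 22.1% = 64.10875%.
Rounded: 64.11%.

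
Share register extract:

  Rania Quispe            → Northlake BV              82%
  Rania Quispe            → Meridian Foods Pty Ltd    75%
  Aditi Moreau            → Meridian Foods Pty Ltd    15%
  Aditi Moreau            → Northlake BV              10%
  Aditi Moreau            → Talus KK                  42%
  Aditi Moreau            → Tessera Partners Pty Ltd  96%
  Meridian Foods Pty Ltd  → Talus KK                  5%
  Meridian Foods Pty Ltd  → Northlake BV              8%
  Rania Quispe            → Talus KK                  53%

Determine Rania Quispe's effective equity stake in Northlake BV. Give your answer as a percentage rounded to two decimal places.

88.00%

Rania reaches Northlake along 2 paths.
Direct stake: 82% = 82%.
Via Meridian: 75% × 8% = 6%.
Total: 82% + 6% = 88%.
Rounded: 88.00%.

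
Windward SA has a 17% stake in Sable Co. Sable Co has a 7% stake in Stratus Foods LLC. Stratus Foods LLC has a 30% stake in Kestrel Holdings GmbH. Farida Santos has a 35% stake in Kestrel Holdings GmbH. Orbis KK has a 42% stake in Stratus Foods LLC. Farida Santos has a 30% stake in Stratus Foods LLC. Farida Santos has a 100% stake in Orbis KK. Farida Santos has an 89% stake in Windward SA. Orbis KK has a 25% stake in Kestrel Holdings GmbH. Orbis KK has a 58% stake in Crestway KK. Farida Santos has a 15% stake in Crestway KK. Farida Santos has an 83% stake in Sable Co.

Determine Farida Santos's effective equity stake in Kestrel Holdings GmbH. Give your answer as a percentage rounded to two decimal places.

83.66%

Farida reaches Kestrel along 6 paths.
Direct stake: 35% = 35%.
Via Orbis → Stratus: 100% × 42% × 30% = 12.6%.
Via Stratus: 30% × 30% = 9%.
Via Sable → Stratus: 83% × 7% × 30% = 1.743%.
Via Windward → Sable → Stratus: 89% × 17% × 7% × 30% = 0.31773%.
Via Orbis: 100% × 25% = 25%.
Total: 35% + 12.6% + 9% + 1.743% + 0.31773% + 25% = 83.66073%.
Rounded: 83.66%.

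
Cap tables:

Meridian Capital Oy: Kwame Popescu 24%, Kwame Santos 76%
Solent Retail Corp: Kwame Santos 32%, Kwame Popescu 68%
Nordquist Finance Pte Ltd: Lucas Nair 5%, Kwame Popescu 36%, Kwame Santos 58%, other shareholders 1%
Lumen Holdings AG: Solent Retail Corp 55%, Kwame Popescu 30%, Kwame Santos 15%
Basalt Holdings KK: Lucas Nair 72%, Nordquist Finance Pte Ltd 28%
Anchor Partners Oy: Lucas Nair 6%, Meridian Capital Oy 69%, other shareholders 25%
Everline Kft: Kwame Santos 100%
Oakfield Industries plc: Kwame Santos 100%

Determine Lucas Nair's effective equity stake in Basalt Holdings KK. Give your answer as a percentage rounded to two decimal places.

Lucas reaches Basalt along 2 paths.
Direct stake: 72% = 72%.
Via Nordquist: 5% × 28% = 1.4%.
Total: 72% + 1.4% = 73.4%.
Rounded: 73.40%.

73.40%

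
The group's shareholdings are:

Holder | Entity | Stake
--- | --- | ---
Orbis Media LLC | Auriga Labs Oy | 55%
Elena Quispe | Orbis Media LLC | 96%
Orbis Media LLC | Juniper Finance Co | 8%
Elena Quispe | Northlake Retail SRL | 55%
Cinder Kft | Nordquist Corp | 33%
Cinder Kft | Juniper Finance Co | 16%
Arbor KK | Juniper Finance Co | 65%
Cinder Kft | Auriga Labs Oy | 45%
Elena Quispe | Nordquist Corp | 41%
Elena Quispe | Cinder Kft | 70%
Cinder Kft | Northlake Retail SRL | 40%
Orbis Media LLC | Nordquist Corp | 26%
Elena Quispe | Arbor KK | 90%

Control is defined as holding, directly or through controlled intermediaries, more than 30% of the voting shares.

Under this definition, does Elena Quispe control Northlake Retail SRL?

Elena holds 70% of Cinder, so Elena controls Cinder.
Elena and Cinder together hold 55% + 40% = 95% of Northlake, so Elena controls Northlake.

Yes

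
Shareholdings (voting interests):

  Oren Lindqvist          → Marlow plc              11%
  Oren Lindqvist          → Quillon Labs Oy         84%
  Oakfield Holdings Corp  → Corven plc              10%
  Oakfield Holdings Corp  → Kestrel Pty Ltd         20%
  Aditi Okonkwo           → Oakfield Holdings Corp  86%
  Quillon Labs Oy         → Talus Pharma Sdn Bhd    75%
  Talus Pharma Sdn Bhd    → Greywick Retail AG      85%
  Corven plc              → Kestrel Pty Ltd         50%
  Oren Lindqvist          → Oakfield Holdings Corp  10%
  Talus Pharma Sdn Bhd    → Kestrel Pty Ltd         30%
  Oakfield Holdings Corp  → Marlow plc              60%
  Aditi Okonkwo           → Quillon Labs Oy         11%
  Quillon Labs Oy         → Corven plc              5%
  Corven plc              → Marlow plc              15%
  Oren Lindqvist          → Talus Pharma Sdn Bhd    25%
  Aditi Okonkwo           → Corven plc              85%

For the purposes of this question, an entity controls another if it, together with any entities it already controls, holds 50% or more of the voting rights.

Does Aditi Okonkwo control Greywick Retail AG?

No

Aditi holds 86% of Oakfield, so Aditi controls Oakfield.
Aditi and Oakfield together hold 85% + 10% = 95% of Corven, so Aditi controls Corven.
Oakfield and Corven together hold 60% + 15% = 75% of Marlow, so Aditi controls Marlow.
Corven and Oakfield together hold 50% + 20% = 70% of Kestrel, so Aditi controls Kestrel.
Neither Aditi nor any entity Aditi controls holds any voting interest in Greywick.
So Aditi does not control Greywick.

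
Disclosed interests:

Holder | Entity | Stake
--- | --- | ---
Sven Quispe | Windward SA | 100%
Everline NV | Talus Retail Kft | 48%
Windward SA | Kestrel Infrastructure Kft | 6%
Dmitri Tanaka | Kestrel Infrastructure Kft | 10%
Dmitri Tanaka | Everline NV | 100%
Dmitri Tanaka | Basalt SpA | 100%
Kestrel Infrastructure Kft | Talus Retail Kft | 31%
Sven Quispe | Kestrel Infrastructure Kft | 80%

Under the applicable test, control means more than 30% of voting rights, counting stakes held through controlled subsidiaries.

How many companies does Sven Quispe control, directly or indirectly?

3

Sven holds 100% of Windward, so Sven controls Windward.
Sven and Windward together hold 80% + 6% = 86% of Kestrel, so Sven controls Kestrel.
Kestrel holds 31% of Talus, so Sven controls Talus.
No other company's threshold is met.
Sven controls 3 companies.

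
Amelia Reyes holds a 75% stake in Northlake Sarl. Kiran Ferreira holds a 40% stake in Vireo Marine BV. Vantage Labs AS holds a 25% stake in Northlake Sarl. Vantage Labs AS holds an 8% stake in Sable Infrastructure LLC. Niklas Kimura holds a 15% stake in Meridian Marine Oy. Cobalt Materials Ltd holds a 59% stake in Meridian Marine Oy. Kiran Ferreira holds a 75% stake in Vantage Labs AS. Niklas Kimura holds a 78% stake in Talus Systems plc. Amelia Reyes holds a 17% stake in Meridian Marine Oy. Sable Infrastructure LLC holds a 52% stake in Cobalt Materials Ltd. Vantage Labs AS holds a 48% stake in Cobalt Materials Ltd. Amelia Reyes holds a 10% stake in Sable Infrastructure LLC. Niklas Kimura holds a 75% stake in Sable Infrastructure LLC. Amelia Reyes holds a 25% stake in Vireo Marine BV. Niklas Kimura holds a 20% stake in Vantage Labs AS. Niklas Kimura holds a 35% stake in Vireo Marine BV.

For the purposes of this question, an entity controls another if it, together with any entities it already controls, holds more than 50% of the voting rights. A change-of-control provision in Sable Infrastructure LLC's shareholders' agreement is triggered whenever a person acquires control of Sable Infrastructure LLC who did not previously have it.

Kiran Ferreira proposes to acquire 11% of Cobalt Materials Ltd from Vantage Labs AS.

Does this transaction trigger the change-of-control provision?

The purchase adds only to Kiran's holdings (Vantage's stake shrinks), so Kiran is the only person who could newly come to control Sable.
Kiran holds 75% of Vantage, so Kiran controls Vantage.
In Sable, Kiran's side holds only 8%, not > 50%.
So before the transaction, Kiran does not control Sable.
After the purchase, Kiran holds 11% of Cobalt directly, and Vantage's stake falls to 37%.
Kiran's side now holds 37% + 11% = 48% of Cobalt, not > 50%, so Kiran still does not control Cobalt.
After the transaction, Kiran's side holds 8% of Sable, not > 50%, so Kiran still does not control Sable.
No new person acquires control, so the clause is not triggered.

No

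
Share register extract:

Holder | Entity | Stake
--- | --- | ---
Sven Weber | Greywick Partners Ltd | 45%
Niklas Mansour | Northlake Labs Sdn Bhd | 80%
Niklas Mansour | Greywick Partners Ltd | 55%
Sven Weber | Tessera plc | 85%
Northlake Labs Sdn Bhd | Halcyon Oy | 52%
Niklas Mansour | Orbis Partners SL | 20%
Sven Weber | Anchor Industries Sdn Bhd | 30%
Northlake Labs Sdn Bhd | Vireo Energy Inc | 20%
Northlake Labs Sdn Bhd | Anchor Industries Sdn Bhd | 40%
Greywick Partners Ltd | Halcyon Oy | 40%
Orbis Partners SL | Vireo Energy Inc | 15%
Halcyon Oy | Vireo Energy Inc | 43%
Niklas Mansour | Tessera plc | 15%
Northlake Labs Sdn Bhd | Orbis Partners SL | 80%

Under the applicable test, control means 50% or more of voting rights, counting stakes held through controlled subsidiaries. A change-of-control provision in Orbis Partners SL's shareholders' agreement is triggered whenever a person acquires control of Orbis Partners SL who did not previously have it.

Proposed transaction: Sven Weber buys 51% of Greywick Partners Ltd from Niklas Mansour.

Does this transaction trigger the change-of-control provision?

The purchase adds only to Sven's holdings (Niklas's stake shrinks), so Sven is the only person who could newly come to control Orbis.
Sven holds 85% of Tessera, so Sven controls Tessera.
Neither Sven nor any entity Sven controls holds any voting interest in Orbis.
So before the transaction, Sven does not control Orbis.
After the purchase, Sven's direct stake in Greywick rises to 45% + 51% = 96%, and Niklas's stake falls to 4%.
Sven holds 96% of Greywick, so Sven controls Greywick.
After the transaction, neither Sven nor any entity Sven controls holds a voting interest in Orbis, so Sven still does not control it.
No new person acquires control, so the clause is not triggered.

No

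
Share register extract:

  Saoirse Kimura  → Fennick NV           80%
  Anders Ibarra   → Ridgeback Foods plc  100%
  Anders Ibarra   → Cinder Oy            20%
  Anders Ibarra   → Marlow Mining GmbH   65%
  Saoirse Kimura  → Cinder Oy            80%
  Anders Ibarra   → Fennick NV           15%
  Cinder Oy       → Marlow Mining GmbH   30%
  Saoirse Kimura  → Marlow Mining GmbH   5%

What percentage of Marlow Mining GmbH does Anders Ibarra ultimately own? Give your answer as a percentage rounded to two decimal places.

Anders reaches Marlow along 2 paths.
Direct stake: 65% = 65%.
Via Cinder: 20% × 30% = 6%.
Total: 65% + 6% = 71%.
Rounded: 71.00%.

71.00%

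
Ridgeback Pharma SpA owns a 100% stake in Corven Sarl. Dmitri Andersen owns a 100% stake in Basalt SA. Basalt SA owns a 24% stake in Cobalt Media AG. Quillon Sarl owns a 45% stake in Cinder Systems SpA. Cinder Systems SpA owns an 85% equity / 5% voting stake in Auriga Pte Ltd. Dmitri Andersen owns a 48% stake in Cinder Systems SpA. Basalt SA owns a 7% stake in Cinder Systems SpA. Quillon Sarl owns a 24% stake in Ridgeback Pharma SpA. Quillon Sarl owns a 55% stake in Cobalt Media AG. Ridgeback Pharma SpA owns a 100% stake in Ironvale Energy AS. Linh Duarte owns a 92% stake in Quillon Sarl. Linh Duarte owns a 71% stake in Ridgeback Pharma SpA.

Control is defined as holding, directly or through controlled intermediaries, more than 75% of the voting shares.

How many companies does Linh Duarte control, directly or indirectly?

Linh holds 92% of Quillon, so Linh controls Quillon.
Linh and Quillon together hold 71% + 24% = 95% of Ridgeback, so Linh controls Ridgeback.
Ridgeback holds 100% of Ironvale, so Linh controls Ironvale.
Ridgeback holds 100% of Corven, so Linh controls Corven.
No other company's threshold is met.
Linh controls 4 companies.

4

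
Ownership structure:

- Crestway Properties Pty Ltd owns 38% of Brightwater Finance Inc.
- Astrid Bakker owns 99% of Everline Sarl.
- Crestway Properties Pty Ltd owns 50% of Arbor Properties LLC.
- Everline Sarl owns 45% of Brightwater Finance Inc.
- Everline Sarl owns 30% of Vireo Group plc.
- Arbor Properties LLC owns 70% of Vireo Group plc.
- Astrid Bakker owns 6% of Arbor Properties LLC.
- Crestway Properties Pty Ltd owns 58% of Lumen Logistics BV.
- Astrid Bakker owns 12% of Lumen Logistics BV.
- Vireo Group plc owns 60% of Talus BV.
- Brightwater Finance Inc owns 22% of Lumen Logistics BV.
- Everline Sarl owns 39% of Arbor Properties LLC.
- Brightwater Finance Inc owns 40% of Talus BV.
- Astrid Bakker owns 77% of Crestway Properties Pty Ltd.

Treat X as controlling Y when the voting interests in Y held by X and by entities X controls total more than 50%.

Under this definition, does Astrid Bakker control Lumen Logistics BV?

Yes

Astrid holds 77% of Crestway, so Astrid controls Crestway.
Astrid holds 99% of Everline, so Astrid controls Everline.
Crestway and Everline together hold 38% + 45% = 83% of Brightwater, so Astrid controls Brightwater.
Crestway and Astrid and Brightwater together hold 58% + 12% + 22% = 92% of Lumen, so Astrid controls Lumen.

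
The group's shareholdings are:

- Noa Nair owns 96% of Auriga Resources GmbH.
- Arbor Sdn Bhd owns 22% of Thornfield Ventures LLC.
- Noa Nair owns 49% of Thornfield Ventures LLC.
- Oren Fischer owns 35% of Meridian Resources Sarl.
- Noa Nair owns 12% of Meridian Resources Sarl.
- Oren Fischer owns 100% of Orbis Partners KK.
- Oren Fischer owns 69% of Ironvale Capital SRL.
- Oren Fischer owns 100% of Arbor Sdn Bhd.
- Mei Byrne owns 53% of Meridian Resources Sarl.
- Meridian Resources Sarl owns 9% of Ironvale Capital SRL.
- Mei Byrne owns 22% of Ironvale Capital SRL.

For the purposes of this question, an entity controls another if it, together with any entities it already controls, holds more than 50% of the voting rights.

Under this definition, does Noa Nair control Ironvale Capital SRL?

Noa holds 96% of Auriga, so Noa controls Auriga.
Neither Noa nor any entity Noa controls holds any voting interest in Ironvale.
So Noa does not control Ironvale.

No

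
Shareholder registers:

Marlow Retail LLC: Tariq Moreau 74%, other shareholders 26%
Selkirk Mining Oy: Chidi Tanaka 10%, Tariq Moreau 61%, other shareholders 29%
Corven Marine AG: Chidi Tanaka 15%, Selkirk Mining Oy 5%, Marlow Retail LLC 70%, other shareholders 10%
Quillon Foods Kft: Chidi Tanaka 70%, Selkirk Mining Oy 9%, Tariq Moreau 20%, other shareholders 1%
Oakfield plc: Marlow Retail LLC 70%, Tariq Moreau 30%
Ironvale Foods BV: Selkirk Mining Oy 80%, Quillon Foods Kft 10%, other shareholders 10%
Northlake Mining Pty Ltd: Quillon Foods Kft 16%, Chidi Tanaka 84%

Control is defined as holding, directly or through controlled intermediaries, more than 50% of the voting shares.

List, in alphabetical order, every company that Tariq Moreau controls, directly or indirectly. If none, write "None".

Corven Marine AG, Ironvale Foods BV, Marlow Retail LLC, Oakfield plc, Selkirk Mining Oy

Tariq holds 74% of Marlow, so Tariq controls Marlow.
Tariq holds 61% of Selkirk, so Tariq controls Selkirk.
Selkirk and Marlow together hold 5% + 70% = 75% of Corven, so Tariq controls Corven.
Marlow and Tariq together hold 70% + 30% = 100% of Oakfield, so Tariq controls Oakfield.
Selkirk holds 80% of Ironvale, so Tariq controls Ironvale.
No other company's threshold is met.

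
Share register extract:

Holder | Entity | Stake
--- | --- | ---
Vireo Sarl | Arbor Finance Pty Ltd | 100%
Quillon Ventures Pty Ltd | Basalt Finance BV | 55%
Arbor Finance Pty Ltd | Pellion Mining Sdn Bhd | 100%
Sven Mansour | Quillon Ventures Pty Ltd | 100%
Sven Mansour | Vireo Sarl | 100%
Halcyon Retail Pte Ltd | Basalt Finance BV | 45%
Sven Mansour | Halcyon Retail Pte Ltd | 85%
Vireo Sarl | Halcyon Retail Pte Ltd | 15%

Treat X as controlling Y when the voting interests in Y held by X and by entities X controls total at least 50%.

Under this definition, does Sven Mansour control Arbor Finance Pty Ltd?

Yes

Sven holds 100% of Vireo, so Sven controls Vireo.
Vireo holds 100% of Arbor, so Sven controls Arbor.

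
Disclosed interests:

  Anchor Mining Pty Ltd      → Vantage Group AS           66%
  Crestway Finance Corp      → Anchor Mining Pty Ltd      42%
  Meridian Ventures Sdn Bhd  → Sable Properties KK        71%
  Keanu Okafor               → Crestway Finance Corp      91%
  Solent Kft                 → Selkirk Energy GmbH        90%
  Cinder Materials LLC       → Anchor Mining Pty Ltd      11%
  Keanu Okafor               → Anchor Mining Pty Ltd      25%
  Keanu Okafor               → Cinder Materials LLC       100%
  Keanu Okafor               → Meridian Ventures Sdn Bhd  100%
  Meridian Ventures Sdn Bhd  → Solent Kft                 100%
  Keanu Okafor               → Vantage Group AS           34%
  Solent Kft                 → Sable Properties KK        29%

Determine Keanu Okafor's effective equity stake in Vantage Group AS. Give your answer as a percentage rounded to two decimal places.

82.99%

Keanu reaches Vantage along 4 paths.
Direct stake: 34% = 34%.
Via Anchor: 25% × 66% = 16.5%.
Via Crestway → Anchor: 91% × 42% × 66% = 25.2252%.
Via Cinder → Anchor: 100% × 11% × 66% = 7.26%.
Total: 34% + 16.5% + 25.2252% + 7.26% = 82.9852%.
Rounded: 82.99%.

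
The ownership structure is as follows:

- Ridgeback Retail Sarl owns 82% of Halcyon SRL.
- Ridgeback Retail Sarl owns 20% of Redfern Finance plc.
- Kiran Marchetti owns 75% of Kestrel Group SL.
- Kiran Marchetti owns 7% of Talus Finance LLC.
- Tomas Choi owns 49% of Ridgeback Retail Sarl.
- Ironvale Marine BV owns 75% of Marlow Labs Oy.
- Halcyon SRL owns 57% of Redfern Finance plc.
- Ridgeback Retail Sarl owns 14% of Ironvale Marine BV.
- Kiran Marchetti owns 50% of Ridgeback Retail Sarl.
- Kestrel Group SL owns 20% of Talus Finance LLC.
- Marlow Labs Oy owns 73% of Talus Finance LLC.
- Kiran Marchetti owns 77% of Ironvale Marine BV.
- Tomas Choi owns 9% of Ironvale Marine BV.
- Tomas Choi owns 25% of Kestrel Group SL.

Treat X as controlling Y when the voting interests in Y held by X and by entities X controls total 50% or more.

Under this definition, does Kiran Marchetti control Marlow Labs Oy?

Yes

Kiran holds 50% of Ridgeback, so Kiran controls Ridgeback.
Ridgeback and Kiran together hold 14% + 77% = 91% of Ironvale, so Kiran controls Ironvale.
Ironvale holds 75% of Marlow, so Kiran controls Marlow.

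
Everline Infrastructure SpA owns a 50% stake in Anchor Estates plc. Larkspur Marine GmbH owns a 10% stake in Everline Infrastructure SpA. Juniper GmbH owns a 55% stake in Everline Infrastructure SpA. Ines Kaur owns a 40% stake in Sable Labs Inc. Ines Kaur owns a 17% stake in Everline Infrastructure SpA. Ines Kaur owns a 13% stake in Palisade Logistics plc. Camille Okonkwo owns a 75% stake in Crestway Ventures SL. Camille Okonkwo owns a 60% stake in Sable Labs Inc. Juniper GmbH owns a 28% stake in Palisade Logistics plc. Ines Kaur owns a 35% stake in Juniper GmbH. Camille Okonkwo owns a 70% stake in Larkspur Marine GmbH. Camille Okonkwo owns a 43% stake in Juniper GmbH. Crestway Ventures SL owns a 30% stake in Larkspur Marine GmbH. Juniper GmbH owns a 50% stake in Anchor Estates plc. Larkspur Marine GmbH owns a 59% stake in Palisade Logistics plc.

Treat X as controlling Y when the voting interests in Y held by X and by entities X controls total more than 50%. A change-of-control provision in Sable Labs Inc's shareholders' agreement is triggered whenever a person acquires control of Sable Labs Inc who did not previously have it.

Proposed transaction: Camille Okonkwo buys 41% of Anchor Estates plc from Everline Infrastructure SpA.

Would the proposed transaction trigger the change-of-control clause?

The purchase adds only to Camille's holdings (Everline's stake shrinks), so Camille is the only person who could newly come to control Sable.
Camille holds 60% of Sable, so Camille controls Sable.
So Camille already controls Sable before the transaction.
After the purchase, Camille holds 41% of Anchor directly, and Everline's stake falls to 9%.
Camille controlled Sable already, so this is not a new person acquiring control; every other person's position is unchanged or reduced.
No new person acquires control, so the clause is not triggered.

No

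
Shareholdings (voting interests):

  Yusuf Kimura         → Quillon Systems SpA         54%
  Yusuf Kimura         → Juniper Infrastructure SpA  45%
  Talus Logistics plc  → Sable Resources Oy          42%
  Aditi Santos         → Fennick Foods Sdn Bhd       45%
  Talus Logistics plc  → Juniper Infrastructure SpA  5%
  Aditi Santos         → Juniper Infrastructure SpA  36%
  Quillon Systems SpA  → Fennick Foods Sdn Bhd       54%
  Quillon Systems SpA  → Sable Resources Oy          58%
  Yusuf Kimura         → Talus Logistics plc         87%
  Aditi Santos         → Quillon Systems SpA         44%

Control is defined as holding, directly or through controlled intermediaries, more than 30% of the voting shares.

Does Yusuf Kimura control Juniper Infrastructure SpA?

Yusuf holds 87% of Talus, so Yusuf controls Talus.
Talus and Yusuf together hold 5% + 45% = 50% of Juniper, so Yusuf controls Juniper.

Yes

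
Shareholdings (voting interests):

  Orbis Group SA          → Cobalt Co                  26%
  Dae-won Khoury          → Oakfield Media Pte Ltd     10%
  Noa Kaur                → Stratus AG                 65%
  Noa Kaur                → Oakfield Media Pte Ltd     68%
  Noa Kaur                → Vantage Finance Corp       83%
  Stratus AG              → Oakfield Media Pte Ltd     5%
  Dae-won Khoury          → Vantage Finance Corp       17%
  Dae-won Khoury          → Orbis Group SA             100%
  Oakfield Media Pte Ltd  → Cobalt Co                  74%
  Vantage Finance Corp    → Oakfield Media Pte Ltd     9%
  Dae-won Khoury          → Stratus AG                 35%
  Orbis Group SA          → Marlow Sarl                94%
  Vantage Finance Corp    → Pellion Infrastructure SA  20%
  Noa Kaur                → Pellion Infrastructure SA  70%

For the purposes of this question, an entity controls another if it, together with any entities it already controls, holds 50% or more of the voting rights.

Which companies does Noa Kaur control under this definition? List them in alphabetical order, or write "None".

Cobalt Co, Oakfield Media Pte Ltd, Pellion Infrastructure SA, Stratus AG, Vantage Finance Corp

Noa holds 65% of Stratus, so Noa controls Stratus.
Noa holds 83% of Vantage, so Noa controls Vantage.
Vantage and Noa and Stratus together hold 9% + 68% + 5% = 82% of Oakfield, so Noa controls Oakfield.
Vantage and Noa together hold 20% + 70% = 90% of Pellion, so Noa controls Pellion.
Oakfield holds 74% of Cobalt, so Noa controls Cobalt.
No other company's threshold is met.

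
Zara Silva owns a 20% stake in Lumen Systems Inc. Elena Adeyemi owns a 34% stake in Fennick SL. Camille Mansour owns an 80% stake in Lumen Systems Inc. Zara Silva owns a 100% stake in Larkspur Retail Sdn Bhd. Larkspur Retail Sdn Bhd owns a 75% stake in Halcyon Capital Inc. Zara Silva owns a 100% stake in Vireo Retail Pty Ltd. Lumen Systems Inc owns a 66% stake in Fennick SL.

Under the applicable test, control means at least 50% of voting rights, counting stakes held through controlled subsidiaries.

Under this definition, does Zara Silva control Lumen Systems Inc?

Zara holds 100% of Larkspur, so Zara controls Larkspur.
Larkspur holds 75% of Halcyon, so Zara controls Halcyon.
Zara holds 100% of Vireo, so Zara controls Vireo.
In Lumen, Zara's side holds only 20%, not ≥ 50%.
So Zara does not control Lumen.

No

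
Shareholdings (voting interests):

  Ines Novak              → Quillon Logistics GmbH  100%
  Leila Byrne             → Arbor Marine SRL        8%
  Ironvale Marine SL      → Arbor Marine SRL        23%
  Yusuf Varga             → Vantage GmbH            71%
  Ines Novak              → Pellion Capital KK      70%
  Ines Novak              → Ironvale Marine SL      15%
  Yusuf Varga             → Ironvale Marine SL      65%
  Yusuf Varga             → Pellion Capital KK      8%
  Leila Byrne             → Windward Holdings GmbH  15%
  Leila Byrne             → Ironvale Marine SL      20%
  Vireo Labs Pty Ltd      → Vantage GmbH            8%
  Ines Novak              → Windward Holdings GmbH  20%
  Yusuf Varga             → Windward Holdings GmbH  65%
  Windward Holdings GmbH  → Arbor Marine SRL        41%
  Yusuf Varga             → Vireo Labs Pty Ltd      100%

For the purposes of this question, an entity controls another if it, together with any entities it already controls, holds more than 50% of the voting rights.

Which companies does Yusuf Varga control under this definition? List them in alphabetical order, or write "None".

Yusuf holds 100% of Vireo, so Yusuf controls Vireo.
Yusuf holds 65% of Windward, so Yusuf controls Windward.
Yusuf holds 65% of Ironvale, so Yusuf controls Ironvale.
Vireo and Yusuf together hold 8% + 71% = 79% of Vantage, so Yusuf controls Vantage.
Windward and Ironvale together hold 41% + 23% = 64% of Arbor, so Yusuf controls Arbor.
No other company's threshold is met.

Arbor Marine SRL, Ironvale Marine SL, Vantage GmbH, Vireo Labs Pty Ltd, Windward Holdings GmbH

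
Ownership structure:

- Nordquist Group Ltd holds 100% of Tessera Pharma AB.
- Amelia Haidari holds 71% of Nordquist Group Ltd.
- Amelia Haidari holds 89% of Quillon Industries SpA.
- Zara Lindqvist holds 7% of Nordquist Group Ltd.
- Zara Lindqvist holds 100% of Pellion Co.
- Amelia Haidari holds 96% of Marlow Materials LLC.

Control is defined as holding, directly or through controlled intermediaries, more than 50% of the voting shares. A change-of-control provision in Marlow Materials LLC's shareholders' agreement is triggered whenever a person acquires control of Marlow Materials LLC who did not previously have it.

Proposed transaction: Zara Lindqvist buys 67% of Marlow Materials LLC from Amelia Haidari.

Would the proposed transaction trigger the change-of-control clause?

The purchase adds only to Zara's holdings (Amelia's stake shrinks), so Zara is the only person who could newly come to control Marlow.
Zara holds 100% of Pellion, so Zara controls Pellion.
Neither Zara nor any entity Zara controls holds any voting interest in Marlow.
So before the transaction, Zara does not control Marlow.
After the purchase, Zara holds 67% of Marlow directly, and Amelia's stake falls to 29%.
Zara holds 67% of Marlow, so Zara controls Marlow.
Zara did not control Marlow before and does after, so the clause is triggered.

Yes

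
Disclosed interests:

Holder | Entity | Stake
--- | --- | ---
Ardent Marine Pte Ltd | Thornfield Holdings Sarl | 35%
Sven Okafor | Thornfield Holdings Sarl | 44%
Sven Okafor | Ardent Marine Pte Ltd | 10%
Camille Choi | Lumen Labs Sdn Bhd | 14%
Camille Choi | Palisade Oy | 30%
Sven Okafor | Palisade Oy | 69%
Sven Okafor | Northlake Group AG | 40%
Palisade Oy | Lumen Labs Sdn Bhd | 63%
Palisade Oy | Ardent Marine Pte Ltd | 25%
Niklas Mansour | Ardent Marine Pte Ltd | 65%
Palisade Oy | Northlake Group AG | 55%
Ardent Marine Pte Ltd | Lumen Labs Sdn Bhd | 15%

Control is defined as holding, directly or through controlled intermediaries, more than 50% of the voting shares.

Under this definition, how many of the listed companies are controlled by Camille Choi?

0

Camille's largest direct stake is 30% in Palisade, which does not meet the threshold.
Camille controls 0 companies.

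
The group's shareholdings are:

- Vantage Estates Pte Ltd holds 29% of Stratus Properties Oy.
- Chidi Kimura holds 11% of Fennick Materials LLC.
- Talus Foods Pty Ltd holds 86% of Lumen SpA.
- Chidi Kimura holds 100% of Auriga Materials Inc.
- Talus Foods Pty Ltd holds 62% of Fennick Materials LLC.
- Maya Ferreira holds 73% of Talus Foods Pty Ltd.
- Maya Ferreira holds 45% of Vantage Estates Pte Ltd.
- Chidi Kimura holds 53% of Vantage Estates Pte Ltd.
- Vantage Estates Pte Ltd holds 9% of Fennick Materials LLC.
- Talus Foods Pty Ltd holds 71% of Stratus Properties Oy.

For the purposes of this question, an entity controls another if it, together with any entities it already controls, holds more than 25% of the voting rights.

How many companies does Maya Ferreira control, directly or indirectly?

Maya holds 45% of Vantage, so Maya controls Vantage.
Maya holds 73% of Talus, so Maya controls Talus.
Talus and Vantage together hold 71% + 29% = 100% of Stratus, so Maya controls Stratus.
Talus and Vantage together hold 62% + 9% = 71% of Fennick, so Maya controls Fennick.
Talus holds 86% of Lumen, so Maya controls Lumen.
No other company's threshold is met.
Maya controls 5 companies.

5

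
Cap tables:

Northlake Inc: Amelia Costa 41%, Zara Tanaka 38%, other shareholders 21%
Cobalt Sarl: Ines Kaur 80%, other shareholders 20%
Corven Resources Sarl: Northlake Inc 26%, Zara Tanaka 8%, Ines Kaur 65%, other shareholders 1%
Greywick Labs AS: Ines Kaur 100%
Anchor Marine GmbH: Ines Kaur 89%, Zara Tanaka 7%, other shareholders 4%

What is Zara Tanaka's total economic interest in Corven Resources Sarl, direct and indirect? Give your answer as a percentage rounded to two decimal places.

17.88%

Zara reaches Corven along 2 paths.
Via Northlake: 38% × 26% = 9.88%.
Direct stake: 8% = 8%.
Total: 9.88% + 8% = 17.88%.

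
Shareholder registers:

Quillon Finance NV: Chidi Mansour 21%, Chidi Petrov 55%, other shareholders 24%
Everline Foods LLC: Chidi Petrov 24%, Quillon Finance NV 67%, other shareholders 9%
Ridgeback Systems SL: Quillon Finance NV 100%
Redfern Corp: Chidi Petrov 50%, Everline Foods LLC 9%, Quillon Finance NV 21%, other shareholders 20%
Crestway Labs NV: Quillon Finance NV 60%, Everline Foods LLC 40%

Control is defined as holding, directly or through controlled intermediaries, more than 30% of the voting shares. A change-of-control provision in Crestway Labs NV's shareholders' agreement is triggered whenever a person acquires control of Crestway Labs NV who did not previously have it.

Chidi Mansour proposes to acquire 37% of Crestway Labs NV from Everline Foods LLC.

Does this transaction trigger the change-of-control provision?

The purchase adds only to Chidi Mansour's holdings (Everline's stake shrinks), so Chidi Mansour is the only person who could newly come to control Crestway.
Chidi Mansour's largest direct stake is 21% in Quillon, which does not meet the threshold, so Chidi Mansour controls no company.
Neither Chidi Mansour nor any entity Chidi Mansour controls holds any voting interest in Crestway.
So before the transaction, Chidi Mansour does not control Crestway.
After the purchase, Chidi Mansour holds 37% of Crestway directly, and Everline's stake falls to 3%.
Chidi Mansour holds 37% of Crestway, so Chidi Mansour controls Crestway.
Chidi Mansour did not control Crestway before and does after, so the clause is triggered.

Yes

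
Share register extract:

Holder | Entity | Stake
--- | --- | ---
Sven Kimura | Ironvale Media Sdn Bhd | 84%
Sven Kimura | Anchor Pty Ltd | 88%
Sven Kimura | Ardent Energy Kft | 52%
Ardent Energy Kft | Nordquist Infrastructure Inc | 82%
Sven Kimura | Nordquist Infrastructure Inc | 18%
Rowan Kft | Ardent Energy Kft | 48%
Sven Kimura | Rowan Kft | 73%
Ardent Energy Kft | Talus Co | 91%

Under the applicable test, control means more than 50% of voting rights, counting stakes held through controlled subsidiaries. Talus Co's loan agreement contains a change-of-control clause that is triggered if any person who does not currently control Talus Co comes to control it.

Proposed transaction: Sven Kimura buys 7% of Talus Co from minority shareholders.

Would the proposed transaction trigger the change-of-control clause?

No

The purchase changes only Sven's holdings, so Sven is the only person who could newly come to control Talus.
Sven holds 73% of Rowan, so Sven controls Rowan.
Rowan and Sven together hold 48% + 52% = 100% of Ardent, so Sven controls Ardent.
Ardent holds 91% of Talus, so Sven controls Talus.
So Sven already controls Talus before the transaction.
After the purchase, Sven holds 7% of Talus directly.
Sven controlled Talus already, so this is not a new person acquiring control; every other person's position is unchanged or reduced.
No new person acquires control, so the clause is not triggered.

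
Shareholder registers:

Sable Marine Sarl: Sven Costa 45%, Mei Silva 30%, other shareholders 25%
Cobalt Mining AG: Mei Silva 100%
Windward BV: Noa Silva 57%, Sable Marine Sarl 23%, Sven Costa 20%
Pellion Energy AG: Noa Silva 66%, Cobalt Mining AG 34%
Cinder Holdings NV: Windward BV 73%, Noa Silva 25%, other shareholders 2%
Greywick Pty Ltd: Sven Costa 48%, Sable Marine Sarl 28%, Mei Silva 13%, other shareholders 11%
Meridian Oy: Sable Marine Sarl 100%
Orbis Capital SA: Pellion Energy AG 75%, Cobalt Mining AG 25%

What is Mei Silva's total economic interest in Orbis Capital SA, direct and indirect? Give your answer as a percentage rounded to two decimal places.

Mei reaches Orbis along 2 paths.
Via Cobalt → Pellion: 100% × 34% × 75% = 25.5%.
Via Cobalt: 100% × 25% = 25%.
Total: 25.5% + 25% = 50.5%.
Rounded: 50.50%.

50.50%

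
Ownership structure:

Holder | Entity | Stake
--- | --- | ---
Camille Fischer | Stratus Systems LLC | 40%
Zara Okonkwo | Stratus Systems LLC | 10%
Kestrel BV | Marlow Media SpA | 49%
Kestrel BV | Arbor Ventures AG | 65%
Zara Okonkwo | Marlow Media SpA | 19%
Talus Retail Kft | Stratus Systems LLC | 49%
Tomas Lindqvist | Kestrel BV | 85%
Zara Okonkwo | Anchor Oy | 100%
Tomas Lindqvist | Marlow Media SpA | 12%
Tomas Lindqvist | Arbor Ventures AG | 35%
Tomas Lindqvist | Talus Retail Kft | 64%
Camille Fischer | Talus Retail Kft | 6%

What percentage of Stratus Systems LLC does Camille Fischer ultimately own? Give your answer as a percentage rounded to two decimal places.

Camille reaches Stratus along 2 paths.
Via Talus: 6% × 49% = 2.94%.
Direct stake: 40% = 40%.
Total: 2.94% + 40% = 42.94%.

42.94%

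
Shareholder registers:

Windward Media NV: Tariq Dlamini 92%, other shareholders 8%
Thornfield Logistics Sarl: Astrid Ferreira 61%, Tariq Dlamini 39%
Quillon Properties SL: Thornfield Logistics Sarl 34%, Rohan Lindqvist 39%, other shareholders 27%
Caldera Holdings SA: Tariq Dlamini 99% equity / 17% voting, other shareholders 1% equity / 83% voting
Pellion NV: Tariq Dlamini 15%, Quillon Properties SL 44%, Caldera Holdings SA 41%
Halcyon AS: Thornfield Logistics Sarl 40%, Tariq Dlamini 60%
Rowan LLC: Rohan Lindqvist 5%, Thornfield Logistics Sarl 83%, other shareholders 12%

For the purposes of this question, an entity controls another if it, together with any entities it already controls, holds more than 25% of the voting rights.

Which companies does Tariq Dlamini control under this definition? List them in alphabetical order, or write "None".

Tariq holds 92% of Windward, so Tariq controls Windward.
Tariq holds 39% of Thornfield, so Tariq controls Thornfield.
Thornfield holds 34% of Quillon, so Tariq controls Quillon.
Tariq and Quillon together hold 15% + 44% = 59% of Pellion, so Tariq controls Pellion.
Thornfield and Tariq together hold 40% + 60% = 100% of Halcyon, so Tariq controls Halcyon.
Thornfield holds 83% of Rowan, so Tariq controls Rowan.
No other company's threshold is met.

Halcyon AS, Pellion NV, Quillon Properties SL, Rowan LLC, Thornfield Logistics Sarl, Windward Media NV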